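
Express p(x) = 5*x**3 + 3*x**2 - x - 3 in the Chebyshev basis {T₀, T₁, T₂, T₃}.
(-3/2)T₀ + (11/4)T₁ + (3/2)T₂ + (5/4)T₃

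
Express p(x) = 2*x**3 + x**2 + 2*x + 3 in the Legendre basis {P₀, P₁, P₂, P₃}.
(10/3)P₀ + (16/5)P₁ + (2/3)P₂ + (4/5)P₃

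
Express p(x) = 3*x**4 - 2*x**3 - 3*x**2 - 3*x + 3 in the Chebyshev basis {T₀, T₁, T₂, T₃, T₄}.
(21/8)T₀ + (-9/2)T₁ + (-1/2)T₃ + (3/8)T₄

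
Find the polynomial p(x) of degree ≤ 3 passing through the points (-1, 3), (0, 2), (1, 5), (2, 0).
-2*x**3 + 2*x**2 + 3*x + 2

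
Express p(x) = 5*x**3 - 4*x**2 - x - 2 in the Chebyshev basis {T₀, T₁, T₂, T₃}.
(-4)T₀ + (11/4)T₁ + (-2)T₂ + (5/4)T₃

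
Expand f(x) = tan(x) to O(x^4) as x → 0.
x + x**3/3 + O(x**4)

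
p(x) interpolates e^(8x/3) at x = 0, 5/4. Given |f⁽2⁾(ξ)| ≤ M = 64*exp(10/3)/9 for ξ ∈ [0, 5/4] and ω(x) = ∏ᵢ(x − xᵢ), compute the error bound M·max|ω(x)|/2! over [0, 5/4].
25*exp(10/3)/18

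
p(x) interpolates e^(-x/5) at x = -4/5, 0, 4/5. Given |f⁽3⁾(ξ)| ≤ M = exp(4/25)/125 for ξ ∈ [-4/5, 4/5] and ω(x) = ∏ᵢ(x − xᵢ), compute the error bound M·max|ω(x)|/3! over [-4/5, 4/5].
64*sqrt(3)*exp(4/25)/421875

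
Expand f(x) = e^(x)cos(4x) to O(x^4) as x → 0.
1 + x - 15*x**2/2 - 47*x**3/6 + O(x**4)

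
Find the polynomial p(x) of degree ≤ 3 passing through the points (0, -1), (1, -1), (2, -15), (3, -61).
-3*x**3 + 2*x**2 + x - 1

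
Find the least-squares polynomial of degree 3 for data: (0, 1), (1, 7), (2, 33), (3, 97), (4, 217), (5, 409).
67/63 + (253/189)x + (191/126)x² + (157/54)x³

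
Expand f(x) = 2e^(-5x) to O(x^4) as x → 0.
2 - 10*x + 25*x**2 - 125*x**3/3 + O(x**4)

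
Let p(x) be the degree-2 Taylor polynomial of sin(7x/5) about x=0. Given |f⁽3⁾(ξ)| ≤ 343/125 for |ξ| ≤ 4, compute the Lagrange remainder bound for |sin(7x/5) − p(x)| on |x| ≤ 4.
10976/375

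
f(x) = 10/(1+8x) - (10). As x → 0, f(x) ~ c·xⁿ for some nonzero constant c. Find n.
1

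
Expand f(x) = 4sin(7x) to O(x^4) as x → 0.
28*x - 686*x**3/3 + O(x**4)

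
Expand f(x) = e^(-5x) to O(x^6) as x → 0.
1 - 5*x + 25*x**2/2 - 125*x**3/6 + 625*x**4/24 - 625*x**5/24 + O(x**6)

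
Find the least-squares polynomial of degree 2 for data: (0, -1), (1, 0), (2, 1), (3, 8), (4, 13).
-1 + (-2/5)x + x²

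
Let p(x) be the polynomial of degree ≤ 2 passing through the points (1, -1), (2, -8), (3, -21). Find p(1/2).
1/4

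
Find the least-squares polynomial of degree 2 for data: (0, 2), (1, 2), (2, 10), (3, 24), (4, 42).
8/5 + (-9/5)x + (3)x²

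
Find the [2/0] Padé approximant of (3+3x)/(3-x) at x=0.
4*x**2/9 + 4*x/3 + 1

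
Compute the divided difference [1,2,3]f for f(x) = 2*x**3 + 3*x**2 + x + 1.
15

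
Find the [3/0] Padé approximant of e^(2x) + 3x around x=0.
4*x**3/3 + 2*x**2 + 5*x + 1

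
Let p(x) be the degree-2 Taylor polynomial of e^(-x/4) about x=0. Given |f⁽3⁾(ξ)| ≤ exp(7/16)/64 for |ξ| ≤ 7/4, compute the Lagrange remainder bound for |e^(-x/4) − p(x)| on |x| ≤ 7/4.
343*exp(7/16)/24576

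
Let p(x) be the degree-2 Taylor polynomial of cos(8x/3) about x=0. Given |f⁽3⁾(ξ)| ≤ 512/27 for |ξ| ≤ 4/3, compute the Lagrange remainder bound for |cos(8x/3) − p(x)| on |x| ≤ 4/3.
16384/2187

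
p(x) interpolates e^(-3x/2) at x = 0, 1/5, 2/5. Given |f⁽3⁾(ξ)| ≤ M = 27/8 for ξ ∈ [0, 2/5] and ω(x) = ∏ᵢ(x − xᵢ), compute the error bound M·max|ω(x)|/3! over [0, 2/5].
sqrt(3)/1000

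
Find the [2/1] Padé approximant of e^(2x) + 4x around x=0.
(-2*x**2 + 16*x/3 + 1)/(1 - 2*x/3)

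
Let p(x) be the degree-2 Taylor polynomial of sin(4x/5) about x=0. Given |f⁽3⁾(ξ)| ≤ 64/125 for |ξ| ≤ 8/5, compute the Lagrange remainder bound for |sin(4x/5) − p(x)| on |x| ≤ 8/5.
16384/46875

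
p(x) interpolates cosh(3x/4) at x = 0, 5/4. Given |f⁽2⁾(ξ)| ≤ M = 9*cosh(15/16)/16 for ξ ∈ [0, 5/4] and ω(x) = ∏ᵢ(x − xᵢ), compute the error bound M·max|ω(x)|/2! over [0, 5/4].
225*cosh(15/16)/2048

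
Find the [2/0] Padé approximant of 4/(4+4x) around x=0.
x**2 - x + 1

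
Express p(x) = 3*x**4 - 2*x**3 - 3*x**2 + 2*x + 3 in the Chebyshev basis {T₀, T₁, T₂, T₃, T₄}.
(21/8)T₀ + (1/2)T₁ + (-1/2)T₃ + (3/8)T₄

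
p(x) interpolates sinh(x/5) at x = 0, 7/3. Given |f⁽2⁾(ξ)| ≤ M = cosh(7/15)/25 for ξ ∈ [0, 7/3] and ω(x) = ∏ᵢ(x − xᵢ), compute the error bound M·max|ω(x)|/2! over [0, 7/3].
49*cosh(7/15)/1800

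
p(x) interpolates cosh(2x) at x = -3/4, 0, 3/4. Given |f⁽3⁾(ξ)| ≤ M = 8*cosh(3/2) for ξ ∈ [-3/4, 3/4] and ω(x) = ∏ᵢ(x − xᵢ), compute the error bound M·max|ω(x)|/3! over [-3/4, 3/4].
sqrt(3)*cosh(3/2)/8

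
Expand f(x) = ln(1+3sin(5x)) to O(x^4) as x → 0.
15*x - 225*x**2/2 + 2125*x**3/2 + O(x**4)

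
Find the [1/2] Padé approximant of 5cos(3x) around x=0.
5/(9*x**2/2 + 1)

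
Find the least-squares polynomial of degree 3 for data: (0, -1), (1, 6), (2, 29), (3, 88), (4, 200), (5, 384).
-17/18 + (3401/756)x + (-52/63)x² + (331/108)x³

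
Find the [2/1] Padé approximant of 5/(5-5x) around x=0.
1/(1 - x)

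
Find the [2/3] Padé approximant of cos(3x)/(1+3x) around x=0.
(1 - 15*x**2/4)/(9*x**3/4 + 3*x**2/4 + 3*x + 1)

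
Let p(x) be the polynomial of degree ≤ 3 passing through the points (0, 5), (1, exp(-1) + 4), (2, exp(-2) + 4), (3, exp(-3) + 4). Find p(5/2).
5*(-exp(2) + 1 + 3*e + 13*exp(3))*exp(-3)/16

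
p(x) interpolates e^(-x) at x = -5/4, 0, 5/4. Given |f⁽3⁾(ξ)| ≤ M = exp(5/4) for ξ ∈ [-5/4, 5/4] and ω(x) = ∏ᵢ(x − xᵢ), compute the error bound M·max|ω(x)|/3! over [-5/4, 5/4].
125*sqrt(3)*exp(5/4)/1728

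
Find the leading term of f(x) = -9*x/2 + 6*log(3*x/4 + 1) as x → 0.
-27*x**2/16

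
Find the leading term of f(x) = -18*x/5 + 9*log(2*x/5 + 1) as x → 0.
-18*x**2/25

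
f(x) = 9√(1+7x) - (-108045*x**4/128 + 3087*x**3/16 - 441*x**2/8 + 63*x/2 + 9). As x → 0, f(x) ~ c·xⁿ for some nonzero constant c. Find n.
5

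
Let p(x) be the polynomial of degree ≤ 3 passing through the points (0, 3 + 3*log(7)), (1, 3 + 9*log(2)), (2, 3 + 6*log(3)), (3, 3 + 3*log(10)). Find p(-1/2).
3 + log(257298363*2**(3/8)*3**(7/8)*5**(1/16)*7**(9/16)/10485760)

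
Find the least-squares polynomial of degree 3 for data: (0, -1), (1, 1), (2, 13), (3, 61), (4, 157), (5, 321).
-44/63 + (-85/378)x + (-137/63)x² + (163/54)x³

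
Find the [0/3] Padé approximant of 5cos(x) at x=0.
5/(x**2/2 + 1)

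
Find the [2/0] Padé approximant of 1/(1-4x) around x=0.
16*x**2 + 4*x + 1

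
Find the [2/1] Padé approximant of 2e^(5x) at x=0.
(25*x**2/3 + 20*x/3 + 2)/(1 - 5*x/3)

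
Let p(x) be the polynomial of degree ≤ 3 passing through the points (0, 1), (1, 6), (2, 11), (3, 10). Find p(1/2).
25/8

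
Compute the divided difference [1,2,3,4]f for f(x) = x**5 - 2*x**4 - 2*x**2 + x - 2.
45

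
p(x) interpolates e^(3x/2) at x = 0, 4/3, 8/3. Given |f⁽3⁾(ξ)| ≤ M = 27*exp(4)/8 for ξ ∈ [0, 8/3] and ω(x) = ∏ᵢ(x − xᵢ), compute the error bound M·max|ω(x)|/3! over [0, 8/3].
8*sqrt(3)*exp(4)/27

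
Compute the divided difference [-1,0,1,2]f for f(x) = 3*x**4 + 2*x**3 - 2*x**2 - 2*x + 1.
8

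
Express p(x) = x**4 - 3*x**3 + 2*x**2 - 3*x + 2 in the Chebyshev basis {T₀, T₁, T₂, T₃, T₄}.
(27/8)T₀ + (-21/4)T₁ + (3/2)T₂ + (-3/4)T₃ + (1/8)T₄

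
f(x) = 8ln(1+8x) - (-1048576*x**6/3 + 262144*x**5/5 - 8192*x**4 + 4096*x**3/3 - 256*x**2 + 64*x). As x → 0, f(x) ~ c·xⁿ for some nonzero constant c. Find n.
7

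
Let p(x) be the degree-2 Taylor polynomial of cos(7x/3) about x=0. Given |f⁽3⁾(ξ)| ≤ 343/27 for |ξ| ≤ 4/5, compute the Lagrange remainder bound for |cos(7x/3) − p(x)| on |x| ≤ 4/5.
10976/10125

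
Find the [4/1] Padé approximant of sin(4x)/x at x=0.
128*x**4/15 - 32*x**2/3 + 4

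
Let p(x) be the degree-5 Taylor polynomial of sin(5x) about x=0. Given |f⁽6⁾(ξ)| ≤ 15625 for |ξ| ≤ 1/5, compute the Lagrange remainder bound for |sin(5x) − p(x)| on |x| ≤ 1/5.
1/720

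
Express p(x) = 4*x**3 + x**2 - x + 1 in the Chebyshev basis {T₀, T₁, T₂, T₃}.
(3/2)T₀ + (2)T₁ + (1/2)T₂ + T₃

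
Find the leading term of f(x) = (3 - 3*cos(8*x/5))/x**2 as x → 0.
96/25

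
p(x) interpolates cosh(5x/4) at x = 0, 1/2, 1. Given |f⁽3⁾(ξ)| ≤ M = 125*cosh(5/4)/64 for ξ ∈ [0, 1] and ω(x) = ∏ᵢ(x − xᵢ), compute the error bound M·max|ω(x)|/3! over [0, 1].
125*sqrt(3)*cosh(5/4)/13824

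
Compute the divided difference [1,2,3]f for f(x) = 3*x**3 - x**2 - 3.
17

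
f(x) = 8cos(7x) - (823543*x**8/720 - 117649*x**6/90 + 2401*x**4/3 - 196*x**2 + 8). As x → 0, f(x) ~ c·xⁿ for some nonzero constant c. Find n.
10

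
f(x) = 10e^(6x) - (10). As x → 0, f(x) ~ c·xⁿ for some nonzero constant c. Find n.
1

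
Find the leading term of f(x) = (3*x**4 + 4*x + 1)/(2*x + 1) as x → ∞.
3*x**3/2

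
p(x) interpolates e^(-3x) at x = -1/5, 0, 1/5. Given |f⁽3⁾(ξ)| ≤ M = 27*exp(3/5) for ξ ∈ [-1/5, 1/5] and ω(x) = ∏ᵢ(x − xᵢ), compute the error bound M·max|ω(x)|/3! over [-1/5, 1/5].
sqrt(3)*exp(3/5)/125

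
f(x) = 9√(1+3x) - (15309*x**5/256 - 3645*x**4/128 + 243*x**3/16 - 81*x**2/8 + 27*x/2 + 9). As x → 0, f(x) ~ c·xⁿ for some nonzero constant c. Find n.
6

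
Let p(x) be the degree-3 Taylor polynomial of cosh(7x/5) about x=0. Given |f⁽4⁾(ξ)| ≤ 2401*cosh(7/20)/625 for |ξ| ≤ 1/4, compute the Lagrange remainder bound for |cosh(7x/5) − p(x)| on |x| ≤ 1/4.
2401*cosh(7/20)/3840000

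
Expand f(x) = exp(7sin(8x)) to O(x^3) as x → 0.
1 + 56*x + 1568*x**2 + O(x**3)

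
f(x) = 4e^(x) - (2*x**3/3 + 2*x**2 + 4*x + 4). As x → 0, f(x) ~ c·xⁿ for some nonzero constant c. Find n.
4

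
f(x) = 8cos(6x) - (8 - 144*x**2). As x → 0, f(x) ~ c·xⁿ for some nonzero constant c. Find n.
4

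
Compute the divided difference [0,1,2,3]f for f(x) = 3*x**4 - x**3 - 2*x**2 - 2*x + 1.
17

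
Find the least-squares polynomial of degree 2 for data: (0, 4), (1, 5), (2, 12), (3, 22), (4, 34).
25/7 + (39/70)x + (25/14)x²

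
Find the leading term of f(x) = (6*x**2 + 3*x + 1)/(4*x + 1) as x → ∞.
3*x/2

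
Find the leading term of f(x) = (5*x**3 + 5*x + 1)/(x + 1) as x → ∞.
5*x**2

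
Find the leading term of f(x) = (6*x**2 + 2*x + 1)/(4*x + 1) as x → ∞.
3*x/2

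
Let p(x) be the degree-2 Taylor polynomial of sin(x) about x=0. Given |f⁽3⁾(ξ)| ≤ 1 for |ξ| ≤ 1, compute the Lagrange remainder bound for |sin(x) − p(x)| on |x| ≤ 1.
1/6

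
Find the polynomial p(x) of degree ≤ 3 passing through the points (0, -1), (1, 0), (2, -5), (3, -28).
-2*x**3 + 3*x**2 - 1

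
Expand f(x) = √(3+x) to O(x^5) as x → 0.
sqrt(3) + sqrt(3)*x/6 - sqrt(3)*x**2/72 + sqrt(3)*x**3/432 - 5*sqrt(3)*x**4/10368 + O(x**5)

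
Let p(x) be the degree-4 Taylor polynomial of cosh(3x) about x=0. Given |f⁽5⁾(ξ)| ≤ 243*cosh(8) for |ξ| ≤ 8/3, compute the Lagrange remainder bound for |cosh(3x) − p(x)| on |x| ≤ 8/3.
4096*cosh(8)/15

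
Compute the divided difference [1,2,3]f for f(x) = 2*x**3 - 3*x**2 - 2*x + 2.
9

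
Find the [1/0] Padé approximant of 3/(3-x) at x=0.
x/3 + 1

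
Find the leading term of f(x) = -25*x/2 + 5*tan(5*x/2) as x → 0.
625*x**3/24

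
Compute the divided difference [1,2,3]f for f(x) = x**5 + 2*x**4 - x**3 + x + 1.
134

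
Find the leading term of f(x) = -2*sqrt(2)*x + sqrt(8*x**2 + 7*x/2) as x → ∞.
7*sqrt(2)/16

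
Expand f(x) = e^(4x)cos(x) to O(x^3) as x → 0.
1 + 4*x + 15*x**2/2 + O(x**3)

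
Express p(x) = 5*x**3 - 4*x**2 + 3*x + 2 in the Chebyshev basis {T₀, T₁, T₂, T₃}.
(27/4)T₁ + (-2)T₂ + (5/4)T₃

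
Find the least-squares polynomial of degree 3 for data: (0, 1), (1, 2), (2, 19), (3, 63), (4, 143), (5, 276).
52/63 + (-103/54)x + (197/126)x² + (53/27)x³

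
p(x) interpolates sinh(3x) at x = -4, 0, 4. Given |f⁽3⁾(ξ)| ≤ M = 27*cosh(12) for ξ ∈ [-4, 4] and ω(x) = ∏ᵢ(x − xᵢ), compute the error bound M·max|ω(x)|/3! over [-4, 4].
64*sqrt(3)*cosh(12)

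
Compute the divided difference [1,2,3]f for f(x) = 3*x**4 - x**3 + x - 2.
69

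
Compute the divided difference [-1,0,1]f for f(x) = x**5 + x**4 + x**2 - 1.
2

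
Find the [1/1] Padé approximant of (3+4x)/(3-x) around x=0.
(4*x/3 + 1)/(1 - x/3)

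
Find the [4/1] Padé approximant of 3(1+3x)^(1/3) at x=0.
(x**4 - 8*x**3/5 + 18*x**2/5 + 48*x/5 + 3)/(11*x/5 + 1)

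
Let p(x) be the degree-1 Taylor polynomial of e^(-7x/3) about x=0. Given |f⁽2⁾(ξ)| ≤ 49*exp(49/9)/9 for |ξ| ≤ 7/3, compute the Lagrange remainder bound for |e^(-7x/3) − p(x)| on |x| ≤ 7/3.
2401*exp(49/9)/162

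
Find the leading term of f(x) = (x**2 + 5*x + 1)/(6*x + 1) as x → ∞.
x/6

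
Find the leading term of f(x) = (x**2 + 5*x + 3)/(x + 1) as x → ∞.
x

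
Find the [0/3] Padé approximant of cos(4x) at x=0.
1/(8*x**2 + 1)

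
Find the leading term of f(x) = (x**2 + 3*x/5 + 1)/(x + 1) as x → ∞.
x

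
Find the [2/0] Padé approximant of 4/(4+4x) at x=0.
x**2 - x + 1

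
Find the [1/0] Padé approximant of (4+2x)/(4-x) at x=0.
3*x/4 + 1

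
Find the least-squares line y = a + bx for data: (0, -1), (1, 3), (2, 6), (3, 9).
a = -7/10, b = 33/10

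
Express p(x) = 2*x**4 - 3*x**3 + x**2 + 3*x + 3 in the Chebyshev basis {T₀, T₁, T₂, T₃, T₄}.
(17/4)T₀ + (3/4)T₁ + (3/2)T₂ + (-3/4)T₃ + (1/4)T₄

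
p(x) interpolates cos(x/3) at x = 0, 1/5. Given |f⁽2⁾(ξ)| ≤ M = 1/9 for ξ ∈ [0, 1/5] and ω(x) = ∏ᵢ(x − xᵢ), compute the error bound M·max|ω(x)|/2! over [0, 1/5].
1/1800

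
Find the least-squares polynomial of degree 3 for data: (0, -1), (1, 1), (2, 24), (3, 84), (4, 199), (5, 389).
-8/7 + (-9/7)x + (6/7)x² + (3)x³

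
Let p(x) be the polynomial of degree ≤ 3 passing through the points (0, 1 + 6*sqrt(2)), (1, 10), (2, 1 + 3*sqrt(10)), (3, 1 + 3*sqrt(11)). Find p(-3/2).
-1685/16 - 105*sqrt(11)/16 + 315*sqrt(2)/8 + 405*sqrt(10)/16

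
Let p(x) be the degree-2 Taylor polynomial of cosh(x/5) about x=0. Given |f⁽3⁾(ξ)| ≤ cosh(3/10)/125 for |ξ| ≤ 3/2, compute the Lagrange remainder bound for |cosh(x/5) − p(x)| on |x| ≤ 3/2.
9*cosh(3/10)/2000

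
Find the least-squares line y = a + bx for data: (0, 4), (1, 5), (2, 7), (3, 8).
a = 39/10, b = 7/5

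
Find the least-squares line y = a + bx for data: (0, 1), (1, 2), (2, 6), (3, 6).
a = 9/10, b = 19/10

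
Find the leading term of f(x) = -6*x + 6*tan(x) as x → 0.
2*x**3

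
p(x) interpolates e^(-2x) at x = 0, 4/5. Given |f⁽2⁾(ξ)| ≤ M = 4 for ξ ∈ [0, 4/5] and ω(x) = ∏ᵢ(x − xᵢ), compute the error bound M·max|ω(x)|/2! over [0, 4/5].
8/25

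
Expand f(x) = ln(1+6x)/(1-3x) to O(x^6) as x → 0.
6*x + 72*x**3 - 108*x**4 + 6156*x**5/5 + O(x**6)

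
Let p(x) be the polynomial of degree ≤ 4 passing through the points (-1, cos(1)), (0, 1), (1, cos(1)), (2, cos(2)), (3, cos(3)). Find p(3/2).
15*cos(2)/32 - 5/32 - 5*cos(3)/128 + 93*cos(1)/128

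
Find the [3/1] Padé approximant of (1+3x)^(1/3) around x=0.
(-x**3/3 + x**2 + 3*x + 1)/(2*x + 1)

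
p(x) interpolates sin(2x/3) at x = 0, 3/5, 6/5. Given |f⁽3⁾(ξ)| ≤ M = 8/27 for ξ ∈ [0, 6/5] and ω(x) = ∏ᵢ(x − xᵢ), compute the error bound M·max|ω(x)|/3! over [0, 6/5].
8*sqrt(3)/3375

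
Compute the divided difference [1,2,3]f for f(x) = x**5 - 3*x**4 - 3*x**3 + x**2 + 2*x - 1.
-2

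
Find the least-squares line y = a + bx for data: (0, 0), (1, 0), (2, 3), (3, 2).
a = -1/10, b = 9/10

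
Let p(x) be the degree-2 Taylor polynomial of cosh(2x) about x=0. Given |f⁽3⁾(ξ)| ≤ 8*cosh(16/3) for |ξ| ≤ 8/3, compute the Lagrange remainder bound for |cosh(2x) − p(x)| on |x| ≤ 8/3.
2048*cosh(16/3)/81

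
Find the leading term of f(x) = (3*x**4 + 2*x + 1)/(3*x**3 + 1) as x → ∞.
x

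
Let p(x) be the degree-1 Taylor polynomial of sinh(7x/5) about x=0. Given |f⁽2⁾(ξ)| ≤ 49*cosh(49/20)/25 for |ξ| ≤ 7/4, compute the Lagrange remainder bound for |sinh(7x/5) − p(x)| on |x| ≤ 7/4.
2401*cosh(49/20)/800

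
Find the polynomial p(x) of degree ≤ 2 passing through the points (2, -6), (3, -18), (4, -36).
-3*x**2 + 3*x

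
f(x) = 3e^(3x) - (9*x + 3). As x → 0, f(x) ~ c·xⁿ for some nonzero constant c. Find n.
2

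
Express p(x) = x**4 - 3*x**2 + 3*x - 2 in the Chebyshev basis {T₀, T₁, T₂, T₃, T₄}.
(-25/8)T₀ + (3)T₁ - T₂ + (1/8)T₄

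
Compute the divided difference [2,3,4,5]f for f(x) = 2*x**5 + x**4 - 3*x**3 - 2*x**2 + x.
261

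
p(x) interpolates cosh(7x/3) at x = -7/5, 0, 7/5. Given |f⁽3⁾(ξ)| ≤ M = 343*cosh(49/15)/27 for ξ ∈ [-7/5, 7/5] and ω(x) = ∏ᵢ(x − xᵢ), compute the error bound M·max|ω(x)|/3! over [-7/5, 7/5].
117649*sqrt(3)*cosh(49/15)/91125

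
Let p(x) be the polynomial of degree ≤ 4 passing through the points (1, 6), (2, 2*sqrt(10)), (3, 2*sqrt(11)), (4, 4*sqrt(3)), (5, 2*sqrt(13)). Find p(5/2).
-5*sqrt(3)/8 - 15/64 + 3*sqrt(13)/64 + 15*sqrt(10)/16 + 45*sqrt(11)/32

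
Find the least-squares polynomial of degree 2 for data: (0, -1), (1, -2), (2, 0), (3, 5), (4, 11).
-41/35 + (-123/70)x + (17/14)x²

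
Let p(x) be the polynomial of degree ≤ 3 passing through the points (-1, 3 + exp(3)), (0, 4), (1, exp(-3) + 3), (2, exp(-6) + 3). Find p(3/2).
(5 + 15*exp(3) + (exp(3) + 43)*exp(6))*exp(-6)/16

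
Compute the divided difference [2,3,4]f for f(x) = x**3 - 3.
9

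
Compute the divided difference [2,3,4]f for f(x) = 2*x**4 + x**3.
119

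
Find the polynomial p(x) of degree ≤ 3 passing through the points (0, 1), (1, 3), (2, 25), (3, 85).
3*x**3 + x**2 - 2*x + 1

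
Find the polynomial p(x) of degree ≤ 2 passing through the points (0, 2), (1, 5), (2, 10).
x**2 + 2*x + 2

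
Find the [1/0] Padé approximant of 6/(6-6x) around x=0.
x + 1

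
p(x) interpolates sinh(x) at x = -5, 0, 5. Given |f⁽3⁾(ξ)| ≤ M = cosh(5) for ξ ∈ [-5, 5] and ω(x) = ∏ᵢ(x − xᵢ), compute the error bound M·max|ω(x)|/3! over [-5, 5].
125*sqrt(3)*cosh(5)/27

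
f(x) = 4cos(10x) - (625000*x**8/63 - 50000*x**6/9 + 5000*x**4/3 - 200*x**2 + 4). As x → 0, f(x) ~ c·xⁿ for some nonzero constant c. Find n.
10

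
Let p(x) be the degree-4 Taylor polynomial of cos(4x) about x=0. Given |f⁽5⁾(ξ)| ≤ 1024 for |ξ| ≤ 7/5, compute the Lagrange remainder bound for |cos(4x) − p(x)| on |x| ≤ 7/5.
2151296/46875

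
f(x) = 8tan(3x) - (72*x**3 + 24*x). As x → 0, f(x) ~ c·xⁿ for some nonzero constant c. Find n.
5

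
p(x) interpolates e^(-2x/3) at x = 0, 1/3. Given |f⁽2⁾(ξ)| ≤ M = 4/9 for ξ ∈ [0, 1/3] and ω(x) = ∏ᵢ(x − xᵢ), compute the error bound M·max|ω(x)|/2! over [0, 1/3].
1/162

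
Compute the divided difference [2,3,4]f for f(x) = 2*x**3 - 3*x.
18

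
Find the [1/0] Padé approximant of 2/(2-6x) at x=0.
3*x + 1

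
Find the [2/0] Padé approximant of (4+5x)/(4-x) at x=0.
3*x**2/8 + 3*x/2 + 1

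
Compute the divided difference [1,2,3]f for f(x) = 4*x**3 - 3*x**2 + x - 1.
21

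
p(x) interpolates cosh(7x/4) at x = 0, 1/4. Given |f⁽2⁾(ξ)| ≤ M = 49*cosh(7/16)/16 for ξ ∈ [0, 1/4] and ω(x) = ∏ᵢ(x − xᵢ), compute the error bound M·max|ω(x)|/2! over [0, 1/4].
49*cosh(7/16)/2048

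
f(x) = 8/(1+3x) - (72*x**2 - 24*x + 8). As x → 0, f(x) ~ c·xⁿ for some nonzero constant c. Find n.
3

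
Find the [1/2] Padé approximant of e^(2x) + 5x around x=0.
(949*x/141 + 1)/(-16*x**2/141 - 38*x/141 + 1)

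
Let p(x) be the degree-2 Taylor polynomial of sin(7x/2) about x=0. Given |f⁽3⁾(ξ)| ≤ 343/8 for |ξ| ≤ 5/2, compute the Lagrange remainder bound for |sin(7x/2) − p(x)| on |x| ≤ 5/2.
42875/384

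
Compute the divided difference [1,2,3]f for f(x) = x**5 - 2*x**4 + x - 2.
40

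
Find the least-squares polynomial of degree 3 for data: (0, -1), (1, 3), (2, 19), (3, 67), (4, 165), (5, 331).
-58/63 + (1303/378)x + (-181/63)x² + (167/54)x³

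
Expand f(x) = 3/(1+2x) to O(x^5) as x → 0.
3 - 6*x + 12*x**2 - 24*x**3 + 48*x**4 + O(x**5)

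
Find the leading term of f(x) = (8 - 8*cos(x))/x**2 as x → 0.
4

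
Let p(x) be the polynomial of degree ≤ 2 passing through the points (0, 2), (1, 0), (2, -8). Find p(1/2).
7/4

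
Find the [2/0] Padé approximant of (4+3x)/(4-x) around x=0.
x**2/4 + x + 1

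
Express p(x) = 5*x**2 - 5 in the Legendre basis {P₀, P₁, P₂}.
(-10/3)P₀ + (10/3)P₂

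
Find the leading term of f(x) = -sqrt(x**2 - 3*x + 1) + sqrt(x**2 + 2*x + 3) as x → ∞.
5/2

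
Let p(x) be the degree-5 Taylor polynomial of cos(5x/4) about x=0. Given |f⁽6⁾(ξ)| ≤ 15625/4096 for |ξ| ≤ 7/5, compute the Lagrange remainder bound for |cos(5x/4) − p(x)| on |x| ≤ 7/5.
117649/2949120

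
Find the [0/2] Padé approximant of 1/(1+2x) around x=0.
1/(2*x + 1)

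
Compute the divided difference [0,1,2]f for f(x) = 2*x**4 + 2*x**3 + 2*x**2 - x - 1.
22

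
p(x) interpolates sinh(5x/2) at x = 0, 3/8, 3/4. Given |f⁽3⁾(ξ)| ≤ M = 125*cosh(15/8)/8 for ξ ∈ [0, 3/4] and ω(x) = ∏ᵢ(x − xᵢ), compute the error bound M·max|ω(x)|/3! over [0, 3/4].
125*sqrt(3)*cosh(15/8)/4096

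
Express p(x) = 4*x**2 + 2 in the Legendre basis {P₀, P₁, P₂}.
(10/3)P₀ + (8/3)P₂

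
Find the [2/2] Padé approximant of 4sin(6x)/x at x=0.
(24 - 504*x**2/5)/(9*x**2/5 + 1)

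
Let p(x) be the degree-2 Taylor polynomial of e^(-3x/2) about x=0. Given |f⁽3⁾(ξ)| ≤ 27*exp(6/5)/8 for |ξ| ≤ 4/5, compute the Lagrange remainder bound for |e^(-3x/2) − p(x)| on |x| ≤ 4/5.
36*exp(6/5)/125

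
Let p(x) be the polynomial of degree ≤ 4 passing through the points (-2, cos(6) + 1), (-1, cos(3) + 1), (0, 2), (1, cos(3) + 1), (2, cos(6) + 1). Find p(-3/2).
21*cos(3)/16 + 15*cos(6)/64 + 29/64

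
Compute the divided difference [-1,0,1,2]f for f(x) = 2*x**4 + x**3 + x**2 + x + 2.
5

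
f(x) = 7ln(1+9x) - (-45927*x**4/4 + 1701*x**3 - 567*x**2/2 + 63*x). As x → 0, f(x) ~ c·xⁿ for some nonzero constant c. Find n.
5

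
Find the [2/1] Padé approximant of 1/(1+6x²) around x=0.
1 - 6*x**2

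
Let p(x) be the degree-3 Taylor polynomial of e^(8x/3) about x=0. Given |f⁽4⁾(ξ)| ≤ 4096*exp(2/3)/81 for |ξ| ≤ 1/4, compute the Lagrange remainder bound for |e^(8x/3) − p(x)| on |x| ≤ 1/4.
2*exp(2/3)/243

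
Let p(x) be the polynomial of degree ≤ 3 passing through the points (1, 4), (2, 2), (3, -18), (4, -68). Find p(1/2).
2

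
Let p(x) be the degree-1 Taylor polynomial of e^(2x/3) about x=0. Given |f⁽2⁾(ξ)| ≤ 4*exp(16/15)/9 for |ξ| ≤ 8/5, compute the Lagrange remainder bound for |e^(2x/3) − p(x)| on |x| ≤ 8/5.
128*exp(16/15)/225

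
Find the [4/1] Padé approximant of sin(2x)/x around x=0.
4*x**4/15 - 4*x**2/3 + 2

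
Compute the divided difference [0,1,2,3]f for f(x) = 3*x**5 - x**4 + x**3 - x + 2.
70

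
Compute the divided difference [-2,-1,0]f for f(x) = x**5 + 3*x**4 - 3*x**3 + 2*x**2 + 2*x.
17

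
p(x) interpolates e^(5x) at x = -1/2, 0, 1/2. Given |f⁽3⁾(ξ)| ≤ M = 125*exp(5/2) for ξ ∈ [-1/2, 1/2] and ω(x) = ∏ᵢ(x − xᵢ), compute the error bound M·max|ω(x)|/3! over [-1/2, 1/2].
125*sqrt(3)*exp(5/2)/216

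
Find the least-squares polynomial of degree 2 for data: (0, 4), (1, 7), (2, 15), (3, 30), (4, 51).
29/7 + (-41/70)x + (43/14)x²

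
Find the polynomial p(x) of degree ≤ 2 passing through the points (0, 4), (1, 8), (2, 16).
2*x**2 + 2*x + 4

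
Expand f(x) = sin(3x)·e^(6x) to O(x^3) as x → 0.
3*x + 18*x**2 + O(x**3)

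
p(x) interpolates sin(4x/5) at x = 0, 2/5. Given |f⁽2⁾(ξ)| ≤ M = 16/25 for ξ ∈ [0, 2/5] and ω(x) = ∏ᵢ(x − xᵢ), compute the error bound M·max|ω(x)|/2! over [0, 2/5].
8/625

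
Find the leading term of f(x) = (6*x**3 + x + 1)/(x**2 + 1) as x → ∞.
6*x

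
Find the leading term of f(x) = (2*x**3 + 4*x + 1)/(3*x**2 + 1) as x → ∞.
2*x/3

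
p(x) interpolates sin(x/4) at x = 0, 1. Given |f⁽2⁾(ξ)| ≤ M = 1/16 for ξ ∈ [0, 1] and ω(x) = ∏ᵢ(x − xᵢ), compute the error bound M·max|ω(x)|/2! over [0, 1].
1/128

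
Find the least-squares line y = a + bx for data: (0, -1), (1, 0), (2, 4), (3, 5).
a = -13/10, b = 11/5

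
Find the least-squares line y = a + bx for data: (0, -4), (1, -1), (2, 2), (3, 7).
a = -22/5, b = 18/5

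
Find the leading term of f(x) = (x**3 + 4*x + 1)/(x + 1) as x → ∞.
x**2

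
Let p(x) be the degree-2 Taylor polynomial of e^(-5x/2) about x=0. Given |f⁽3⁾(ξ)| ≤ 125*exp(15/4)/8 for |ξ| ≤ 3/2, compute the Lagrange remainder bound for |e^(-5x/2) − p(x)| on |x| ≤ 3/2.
1125*exp(15/4)/128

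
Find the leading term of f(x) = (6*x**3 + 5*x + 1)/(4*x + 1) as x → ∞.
3*x**2/2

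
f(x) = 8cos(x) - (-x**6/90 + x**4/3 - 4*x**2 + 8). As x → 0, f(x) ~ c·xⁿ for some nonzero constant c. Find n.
8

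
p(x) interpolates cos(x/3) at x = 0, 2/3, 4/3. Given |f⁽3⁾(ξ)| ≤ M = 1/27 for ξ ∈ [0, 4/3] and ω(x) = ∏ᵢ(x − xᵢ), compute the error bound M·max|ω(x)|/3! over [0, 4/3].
8*sqrt(3)/19683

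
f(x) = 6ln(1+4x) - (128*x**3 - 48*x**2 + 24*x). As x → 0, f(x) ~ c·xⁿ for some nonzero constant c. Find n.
4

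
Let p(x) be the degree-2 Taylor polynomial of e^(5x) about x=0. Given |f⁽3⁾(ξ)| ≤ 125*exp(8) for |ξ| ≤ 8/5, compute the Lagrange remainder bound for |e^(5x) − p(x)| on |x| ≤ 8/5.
256*exp(8)/3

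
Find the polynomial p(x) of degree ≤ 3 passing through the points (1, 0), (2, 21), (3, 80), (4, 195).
3*x**3 + x**2 - 3*x - 1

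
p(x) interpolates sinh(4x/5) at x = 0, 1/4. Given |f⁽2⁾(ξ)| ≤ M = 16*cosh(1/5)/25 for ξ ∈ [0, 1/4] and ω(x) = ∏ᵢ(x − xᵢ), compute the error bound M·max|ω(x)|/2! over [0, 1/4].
cosh(1/5)/200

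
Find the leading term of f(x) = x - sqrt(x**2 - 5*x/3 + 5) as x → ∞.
5/6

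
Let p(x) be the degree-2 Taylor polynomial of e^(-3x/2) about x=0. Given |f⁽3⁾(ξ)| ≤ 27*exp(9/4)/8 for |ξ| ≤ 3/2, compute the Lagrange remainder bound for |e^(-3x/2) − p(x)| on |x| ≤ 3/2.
243*exp(9/4)/128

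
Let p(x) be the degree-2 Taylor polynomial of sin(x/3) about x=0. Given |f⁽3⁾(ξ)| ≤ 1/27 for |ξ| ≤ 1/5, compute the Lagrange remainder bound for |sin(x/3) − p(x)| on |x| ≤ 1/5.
1/20250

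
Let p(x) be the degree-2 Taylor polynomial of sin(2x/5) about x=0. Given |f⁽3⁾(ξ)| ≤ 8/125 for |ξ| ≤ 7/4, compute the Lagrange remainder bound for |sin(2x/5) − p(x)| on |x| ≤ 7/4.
343/6000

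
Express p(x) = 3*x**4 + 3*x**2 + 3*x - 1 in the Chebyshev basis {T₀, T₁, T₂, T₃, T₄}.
(13/8)T₀ + (3)T₁ + (3)T₂ + (3/8)T₄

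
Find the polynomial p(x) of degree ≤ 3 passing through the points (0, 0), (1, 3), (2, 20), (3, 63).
2*x**3 + x**2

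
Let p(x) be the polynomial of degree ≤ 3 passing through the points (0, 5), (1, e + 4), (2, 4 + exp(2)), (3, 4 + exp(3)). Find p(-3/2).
-35*exp(3)/16 - 189*e/16 + 169/16 + 135*exp(2)/16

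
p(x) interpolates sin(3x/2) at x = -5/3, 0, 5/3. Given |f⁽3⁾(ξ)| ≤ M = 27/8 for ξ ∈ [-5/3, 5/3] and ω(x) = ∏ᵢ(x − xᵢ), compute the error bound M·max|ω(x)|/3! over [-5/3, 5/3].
125*sqrt(3)/216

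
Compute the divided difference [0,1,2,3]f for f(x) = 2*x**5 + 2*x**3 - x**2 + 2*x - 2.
52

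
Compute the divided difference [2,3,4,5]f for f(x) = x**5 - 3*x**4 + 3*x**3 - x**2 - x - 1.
86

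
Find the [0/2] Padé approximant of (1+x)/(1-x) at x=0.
1/(2*x**2 - 2*x + 1)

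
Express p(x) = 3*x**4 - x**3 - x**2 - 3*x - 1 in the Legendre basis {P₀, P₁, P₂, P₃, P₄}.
(-11/15)P₀ + (-18/5)P₁ + (22/21)P₂ + (-2/5)P₃ + (24/35)P₄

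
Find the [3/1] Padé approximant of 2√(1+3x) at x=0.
(-27*x**3/32 + 27*x**2/8 + 27*x/4 + 2)/(15*x/8 + 1)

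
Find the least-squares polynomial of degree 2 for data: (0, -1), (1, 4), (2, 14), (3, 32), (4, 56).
-29/35 + (37/35)x + (23/7)x²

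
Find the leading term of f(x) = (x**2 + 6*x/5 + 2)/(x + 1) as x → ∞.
x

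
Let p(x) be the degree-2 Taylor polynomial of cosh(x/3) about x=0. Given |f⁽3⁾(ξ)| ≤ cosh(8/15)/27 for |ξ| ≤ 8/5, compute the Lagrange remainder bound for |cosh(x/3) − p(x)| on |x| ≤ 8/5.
256*cosh(8/15)/10125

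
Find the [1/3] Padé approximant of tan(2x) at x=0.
2*x/(1 - 4*x**2/3)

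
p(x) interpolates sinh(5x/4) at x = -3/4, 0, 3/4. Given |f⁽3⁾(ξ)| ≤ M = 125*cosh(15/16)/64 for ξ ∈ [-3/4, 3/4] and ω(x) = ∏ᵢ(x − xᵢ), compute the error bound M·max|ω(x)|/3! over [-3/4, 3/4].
125*sqrt(3)*cosh(15/16)/4096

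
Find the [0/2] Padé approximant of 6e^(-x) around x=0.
6/(x**2/2 + x + 1)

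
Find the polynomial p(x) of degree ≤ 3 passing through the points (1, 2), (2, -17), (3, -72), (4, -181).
-3*x**3 + 2*x + 3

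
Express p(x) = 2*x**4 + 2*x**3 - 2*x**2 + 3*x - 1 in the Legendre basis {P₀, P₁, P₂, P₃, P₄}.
(-19/15)P₀ + (21/5)P₁ + (-4/21)P₂ + (4/5)P₃ + (16/35)P₄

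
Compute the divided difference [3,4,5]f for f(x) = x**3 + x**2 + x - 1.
13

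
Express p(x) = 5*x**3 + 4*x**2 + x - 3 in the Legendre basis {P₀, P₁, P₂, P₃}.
(-5/3)P₀ + (4)P₁ + (8/3)P₂ + (2)P₃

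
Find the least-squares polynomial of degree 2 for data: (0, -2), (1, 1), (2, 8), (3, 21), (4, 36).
-74/35 + (36/35)x + (15/7)x²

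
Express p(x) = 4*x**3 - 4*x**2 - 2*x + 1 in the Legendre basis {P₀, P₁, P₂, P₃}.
(-1/3)P₀ + (2/5)P₁ + (-8/3)P₂ + (8/5)P₃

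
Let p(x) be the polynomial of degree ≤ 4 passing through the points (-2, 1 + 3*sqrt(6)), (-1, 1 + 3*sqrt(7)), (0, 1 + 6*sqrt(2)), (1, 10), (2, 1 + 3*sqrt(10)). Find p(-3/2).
-105*sqrt(2)/32 - 15*sqrt(10)/128 + 105*sqrt(6)/128 + 95/32 + 105*sqrt(7)/32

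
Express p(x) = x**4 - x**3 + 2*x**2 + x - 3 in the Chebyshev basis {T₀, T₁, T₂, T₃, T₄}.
(-13/8)T₀ + (1/4)T₁ + (3/2)T₂ + (-1/4)T₃ + (1/8)T₄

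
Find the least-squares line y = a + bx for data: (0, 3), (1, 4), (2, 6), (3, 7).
a = 29/10, b = 7/5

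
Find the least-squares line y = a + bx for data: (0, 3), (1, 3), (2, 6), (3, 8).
a = 23/10, b = 9/5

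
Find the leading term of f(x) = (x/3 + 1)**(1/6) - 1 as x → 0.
x/18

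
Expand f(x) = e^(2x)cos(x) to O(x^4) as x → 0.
1 + 2*x + 3*x**2/2 + x**3/3 + O(x**4)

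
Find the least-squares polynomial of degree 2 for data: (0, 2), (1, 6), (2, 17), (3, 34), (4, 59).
72/35 + (17/35)x + (24/7)x²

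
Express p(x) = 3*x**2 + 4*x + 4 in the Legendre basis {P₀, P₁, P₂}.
(5)P₀ + (4)P₁ + (2)P₂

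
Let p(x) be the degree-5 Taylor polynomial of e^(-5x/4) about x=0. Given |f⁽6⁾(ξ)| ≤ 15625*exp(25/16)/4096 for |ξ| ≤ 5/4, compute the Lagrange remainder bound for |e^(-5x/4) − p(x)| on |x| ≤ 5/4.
48828125*exp(25/16)/2415919104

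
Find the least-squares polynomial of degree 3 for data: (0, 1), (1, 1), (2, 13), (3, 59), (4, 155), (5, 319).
74/63 + (-629/378)x + (-269/126)x² + (82/27)x³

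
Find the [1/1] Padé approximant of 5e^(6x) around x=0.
(15*x + 5)/(1 - 3*x)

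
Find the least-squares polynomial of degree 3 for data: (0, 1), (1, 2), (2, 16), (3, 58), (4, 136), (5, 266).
43/42 + (-535/252)x + (37/42)x² + (73/36)x³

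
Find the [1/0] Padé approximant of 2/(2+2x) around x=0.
1 - x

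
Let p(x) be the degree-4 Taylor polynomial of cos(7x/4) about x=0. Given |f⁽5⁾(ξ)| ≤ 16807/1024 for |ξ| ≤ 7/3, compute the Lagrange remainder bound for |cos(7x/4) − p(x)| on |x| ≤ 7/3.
282475249/29859840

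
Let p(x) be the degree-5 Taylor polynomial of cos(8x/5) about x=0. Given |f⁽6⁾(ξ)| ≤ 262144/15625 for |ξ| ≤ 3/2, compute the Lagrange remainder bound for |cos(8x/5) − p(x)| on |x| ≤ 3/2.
20736/78125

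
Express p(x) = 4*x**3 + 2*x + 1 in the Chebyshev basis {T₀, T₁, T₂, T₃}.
T₀ + (5)T₁ + T₃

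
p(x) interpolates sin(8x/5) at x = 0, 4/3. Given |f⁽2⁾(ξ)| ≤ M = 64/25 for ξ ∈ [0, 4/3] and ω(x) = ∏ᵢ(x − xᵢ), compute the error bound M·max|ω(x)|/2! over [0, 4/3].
128/225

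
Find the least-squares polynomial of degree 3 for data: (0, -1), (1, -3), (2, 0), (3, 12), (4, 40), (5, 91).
-47/42 + (-337/252)x + (-25/21)x² + (37/36)x³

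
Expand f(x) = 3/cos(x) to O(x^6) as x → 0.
3 + 3*x**2/2 + 5*x**4/8 + O(x**6)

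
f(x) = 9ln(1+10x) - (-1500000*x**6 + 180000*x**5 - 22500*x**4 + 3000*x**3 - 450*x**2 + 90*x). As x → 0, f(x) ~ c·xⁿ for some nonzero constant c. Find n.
7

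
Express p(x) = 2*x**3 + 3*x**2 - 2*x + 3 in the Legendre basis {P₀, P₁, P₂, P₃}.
(4)P₀ + (-4/5)P₁ + (2)P₂ + (4/5)P₃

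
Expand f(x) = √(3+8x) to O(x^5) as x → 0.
sqrt(3) + 4*sqrt(3)*x/3 - 8*sqrt(3)*x**2/9 + 32*sqrt(3)*x**3/27 - 160*sqrt(3)*x**4/81 + O(x**5)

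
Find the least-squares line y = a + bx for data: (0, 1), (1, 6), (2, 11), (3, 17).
a = 4/5, b = 53/10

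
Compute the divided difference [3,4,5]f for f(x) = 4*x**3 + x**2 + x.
49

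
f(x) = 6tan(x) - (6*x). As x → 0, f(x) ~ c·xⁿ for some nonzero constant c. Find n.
3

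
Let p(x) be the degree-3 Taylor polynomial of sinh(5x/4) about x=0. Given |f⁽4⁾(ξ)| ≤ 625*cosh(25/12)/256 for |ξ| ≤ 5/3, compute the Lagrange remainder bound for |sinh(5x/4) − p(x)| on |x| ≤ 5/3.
390625*cosh(25/12)/497664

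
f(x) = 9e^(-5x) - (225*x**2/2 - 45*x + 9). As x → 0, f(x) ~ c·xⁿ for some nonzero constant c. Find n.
3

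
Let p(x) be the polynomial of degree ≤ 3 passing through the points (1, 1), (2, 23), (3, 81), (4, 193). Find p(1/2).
-17/8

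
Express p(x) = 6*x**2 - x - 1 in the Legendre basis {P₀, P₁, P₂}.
P₀ - P₁ + (4)P₂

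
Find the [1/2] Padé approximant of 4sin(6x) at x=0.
24*x/(6*x**2 + 1)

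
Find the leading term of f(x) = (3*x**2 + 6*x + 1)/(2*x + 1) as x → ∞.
3*x/2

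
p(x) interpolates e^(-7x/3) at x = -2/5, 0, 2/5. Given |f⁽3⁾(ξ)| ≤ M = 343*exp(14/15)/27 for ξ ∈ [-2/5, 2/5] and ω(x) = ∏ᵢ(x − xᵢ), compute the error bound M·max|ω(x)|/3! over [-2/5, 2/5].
2744*sqrt(3)*exp(14/15)/91125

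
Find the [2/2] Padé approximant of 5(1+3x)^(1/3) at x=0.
(35*x**2/3 + 35*x/2 + 5)/(5*x**2/6 + 5*x/2 + 1)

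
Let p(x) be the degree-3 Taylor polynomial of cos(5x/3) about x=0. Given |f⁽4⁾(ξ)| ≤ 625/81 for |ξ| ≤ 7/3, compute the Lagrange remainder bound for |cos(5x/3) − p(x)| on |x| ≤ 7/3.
1500625/157464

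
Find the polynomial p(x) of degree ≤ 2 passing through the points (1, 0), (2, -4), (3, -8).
4 - 4*x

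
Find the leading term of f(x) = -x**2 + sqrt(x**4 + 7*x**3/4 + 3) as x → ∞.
7*x/8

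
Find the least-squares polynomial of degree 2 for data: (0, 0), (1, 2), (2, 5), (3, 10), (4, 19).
2/7 + (1/35)x + (8/7)x²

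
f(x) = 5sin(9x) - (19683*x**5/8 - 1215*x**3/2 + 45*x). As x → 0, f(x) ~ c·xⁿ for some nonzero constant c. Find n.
7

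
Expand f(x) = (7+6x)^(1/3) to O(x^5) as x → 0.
7**(1/3) + 2*7**(1/3)*x/7 - 4*7**(1/3)*x**2/49 + 40*7**(1/3)*x**3/1029 - 160*7**(1/3)*x**4/7203 + O(x**5)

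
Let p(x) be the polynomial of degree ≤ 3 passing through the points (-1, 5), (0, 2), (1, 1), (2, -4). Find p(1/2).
13/8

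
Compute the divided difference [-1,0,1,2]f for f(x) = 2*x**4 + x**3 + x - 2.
5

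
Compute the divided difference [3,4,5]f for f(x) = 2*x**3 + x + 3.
24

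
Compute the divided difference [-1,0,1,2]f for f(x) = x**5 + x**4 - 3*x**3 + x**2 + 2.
4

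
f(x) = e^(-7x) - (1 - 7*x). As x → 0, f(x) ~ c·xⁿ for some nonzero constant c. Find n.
2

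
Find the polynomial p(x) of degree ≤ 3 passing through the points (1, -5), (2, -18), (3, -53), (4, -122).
-2*x**3 + x**2 - 2*x - 2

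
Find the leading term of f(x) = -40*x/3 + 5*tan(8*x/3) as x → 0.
2560*x**3/81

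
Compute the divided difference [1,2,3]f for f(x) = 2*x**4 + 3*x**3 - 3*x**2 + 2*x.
65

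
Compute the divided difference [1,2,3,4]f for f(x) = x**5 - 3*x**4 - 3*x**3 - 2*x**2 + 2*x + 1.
32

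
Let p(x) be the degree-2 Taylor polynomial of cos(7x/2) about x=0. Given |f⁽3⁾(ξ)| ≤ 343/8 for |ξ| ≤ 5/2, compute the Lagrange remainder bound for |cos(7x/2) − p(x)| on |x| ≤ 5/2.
42875/384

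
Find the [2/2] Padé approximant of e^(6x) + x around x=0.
(-15*x**2/4 + 13*x/4 + 1)/(9*x**2/2 - 15*x/4 + 1)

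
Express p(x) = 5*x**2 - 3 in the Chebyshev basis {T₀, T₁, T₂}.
(-1/2)T₀ + (5/2)T₂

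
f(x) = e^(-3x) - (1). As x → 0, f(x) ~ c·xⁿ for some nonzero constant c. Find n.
1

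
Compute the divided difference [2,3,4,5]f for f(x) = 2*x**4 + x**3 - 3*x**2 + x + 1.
29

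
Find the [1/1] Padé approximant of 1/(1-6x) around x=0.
1/(1 - 6*x)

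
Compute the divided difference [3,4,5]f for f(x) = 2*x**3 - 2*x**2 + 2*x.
22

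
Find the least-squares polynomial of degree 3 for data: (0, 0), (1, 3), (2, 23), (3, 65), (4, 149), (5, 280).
-5/42 + (89/252)x + (17/12)x² + (35/18)x³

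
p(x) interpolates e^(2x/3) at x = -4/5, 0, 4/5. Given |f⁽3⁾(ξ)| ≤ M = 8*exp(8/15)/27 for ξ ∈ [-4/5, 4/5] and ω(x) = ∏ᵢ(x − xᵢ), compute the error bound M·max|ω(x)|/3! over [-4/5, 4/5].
512*sqrt(3)*exp(8/15)/91125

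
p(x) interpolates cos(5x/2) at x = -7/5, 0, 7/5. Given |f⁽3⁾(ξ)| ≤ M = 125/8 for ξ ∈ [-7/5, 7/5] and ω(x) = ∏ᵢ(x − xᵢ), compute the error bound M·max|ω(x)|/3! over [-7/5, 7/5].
343*sqrt(3)/216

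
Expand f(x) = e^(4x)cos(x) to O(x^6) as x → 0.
1 + 4*x + 15*x**2/2 + 26*x**3/3 + 161*x**4/24 + 101*x**5/30 + O(x**6)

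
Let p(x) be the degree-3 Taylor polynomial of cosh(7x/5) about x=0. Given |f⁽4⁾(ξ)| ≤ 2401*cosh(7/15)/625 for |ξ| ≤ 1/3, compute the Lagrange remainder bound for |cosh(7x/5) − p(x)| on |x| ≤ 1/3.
2401*cosh(7/15)/1215000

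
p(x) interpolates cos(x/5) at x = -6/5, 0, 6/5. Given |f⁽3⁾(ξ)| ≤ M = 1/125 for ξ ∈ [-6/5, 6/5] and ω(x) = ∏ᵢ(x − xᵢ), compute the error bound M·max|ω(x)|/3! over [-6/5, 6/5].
8*sqrt(3)/15625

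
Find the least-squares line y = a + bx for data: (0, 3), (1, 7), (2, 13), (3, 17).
a = 14/5, b = 24/5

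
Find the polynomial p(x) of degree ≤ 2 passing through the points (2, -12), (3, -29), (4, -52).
-3*x**2 - 2*x + 4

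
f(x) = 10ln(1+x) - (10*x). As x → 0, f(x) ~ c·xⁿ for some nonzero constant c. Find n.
2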